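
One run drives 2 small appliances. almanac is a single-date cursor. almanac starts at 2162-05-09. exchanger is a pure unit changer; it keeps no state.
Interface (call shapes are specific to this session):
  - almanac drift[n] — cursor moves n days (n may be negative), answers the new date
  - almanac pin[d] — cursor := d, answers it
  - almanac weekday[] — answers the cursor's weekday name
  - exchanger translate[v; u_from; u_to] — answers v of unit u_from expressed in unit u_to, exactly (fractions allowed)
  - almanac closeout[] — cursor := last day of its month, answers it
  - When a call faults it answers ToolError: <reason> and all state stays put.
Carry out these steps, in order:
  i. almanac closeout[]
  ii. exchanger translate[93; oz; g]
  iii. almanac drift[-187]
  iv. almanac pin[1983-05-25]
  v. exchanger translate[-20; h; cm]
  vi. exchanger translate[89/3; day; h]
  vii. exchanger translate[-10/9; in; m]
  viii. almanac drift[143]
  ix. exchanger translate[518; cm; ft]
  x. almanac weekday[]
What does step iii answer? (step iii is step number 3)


Answer: 2161-11-25

Derivation:
Act: almanac closeout[]
Obs: 2162-05-31
Act: exchanger translate[v=93; u_from=oz; u_to=g]
Obs: 4218409041/1600000
Act: almanac drift[n=-187]
Obs: 2161-11-25
Act: almanac pin[d=1983-05-25]
Obs: 1983-05-25
Act: exchanger translate[v=-20; u_from=h; u_to=cm]
Obs: ToolError: incompatible units
Act: exchanger translate[v=89/3; u_from=day; u_to=h]
Obs: 712
Act: exchanger translate[v=-10/9; u_from=in; u_to=m]
Obs: -127/4500
Act: almanac drift[n=143]
Obs: 1983-10-15
Act: exchanger translate[v=518; u_from=cm; u_to=ft]
Obs: 6475/381
Act: almanac weekday[]
Obs: Saturday


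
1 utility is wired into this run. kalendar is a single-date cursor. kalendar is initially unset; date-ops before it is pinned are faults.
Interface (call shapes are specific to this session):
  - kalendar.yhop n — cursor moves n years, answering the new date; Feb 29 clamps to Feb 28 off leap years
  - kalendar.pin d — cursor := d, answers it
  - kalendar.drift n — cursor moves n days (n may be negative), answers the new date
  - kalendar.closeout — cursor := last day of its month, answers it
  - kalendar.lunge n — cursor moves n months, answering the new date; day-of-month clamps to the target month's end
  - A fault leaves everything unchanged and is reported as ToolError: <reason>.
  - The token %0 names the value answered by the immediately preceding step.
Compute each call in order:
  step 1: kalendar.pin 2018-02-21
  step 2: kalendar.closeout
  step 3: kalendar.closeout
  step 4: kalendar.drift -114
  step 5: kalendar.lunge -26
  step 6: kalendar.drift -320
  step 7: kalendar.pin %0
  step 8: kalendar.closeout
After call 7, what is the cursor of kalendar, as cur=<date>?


Answer: cur=2014-10-21

Derivation:
# pin(d: 2018-02-21) ~> 2018-02-21
# closeout() ~> 2018-02-28
# closeout() ~> 2018-02-28
# drift(n: -114) ~> 2017-11-06
# lunge(n: -26) ~> 2015-09-06
# drift(n: -320) ~> 2014-10-21
# pin(d: %0) ~> 2014-10-21
# closeout() ~> 2014-10-31


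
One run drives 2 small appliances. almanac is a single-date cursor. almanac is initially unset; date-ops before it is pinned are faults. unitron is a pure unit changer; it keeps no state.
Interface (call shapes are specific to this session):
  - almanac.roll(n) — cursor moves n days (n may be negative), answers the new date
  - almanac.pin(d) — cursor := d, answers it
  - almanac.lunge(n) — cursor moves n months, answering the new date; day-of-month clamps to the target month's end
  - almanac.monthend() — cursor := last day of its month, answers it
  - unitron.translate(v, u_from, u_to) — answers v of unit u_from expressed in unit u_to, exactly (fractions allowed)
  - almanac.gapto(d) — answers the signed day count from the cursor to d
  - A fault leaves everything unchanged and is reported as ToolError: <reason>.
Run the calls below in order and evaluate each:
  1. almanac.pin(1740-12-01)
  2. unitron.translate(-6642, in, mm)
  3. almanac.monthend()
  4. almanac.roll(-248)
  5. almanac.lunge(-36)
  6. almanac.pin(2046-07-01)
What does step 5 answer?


Answer: 1737-04-27

Derivation:
Then almanac.pin on d=1740-12-01: 1740-12-01.
I use unitron.translate on v=-6642, u_from=in, u_to=mm, giving -843534/5.
I try almanac.monthend(), and see 1740-12-31.
Next I call almanac.roll on n=-248, and see 1740-04-27.
Calling almanac.lunge on n=-36, which returns 1737-04-27.
Then almanac.pin on d=2046-07-01, and get 2046-07-01.


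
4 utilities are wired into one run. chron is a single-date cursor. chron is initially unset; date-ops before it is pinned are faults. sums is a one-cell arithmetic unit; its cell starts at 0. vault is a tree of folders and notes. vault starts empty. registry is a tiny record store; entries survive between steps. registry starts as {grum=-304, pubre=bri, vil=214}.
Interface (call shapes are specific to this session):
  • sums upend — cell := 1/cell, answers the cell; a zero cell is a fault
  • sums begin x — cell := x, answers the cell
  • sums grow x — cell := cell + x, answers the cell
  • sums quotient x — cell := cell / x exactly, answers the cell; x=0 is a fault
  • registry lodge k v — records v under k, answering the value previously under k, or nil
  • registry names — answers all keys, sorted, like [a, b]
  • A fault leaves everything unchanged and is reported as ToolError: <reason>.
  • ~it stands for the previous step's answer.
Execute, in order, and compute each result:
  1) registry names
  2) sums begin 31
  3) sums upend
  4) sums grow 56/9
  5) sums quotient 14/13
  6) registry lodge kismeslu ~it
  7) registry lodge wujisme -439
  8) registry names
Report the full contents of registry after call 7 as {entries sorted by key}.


I invoke registry names(), and observe [grum, pubre, vil].
I invoke sums begin using x='31', which returns 31.
I try sums upend, and observe 1/31.
I try sums grow using x='56/9', which returns 1745/279.
Then sums quotient using x='14/13', yielding 22685/3906.
I invoke registry lodge using k='kismeslu', v='~it', giving nil.
I try registry lodge using k='wujisme', v='-439', → nil.
Using registry names(), — result: [grum, kismeslu, pubre, vil, wujisme].

Answer: {grum=-304, kismeslu=22685/3906, pubre=bri, vil=214, wujisme=-439}


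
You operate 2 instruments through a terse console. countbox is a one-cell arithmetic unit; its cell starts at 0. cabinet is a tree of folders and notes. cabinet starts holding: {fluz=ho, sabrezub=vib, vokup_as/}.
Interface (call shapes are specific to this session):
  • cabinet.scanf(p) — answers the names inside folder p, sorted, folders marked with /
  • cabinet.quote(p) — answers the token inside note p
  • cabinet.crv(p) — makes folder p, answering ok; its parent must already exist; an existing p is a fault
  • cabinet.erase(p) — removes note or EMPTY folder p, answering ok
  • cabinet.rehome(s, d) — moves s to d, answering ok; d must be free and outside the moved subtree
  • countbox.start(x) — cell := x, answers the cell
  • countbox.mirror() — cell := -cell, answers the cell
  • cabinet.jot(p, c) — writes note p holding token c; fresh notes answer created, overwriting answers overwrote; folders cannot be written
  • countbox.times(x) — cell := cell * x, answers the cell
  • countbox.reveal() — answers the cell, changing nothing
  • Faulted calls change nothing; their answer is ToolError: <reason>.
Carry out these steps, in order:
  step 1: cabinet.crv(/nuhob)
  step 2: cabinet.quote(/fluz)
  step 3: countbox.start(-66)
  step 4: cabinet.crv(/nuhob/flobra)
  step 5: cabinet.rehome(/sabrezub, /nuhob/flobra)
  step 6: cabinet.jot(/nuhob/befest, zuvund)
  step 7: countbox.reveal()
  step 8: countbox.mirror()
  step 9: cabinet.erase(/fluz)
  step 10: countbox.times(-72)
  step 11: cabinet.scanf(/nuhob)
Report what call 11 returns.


Answer: [befest, flobra/]

Derivation:
-> cabinet.crv(/nuhob)
<- ok
-> cabinet.quote(/fluz)
<- ho
-> countbox.start(-66)
<- -66
-> cabinet.crv(/nuhob/flobra)
<- ok
-> cabinet.rehome(/sabrezub, /nuhob/flobra)
<- ToolError: exists
-> cabinet.jot(/nuhob/befest, zuvund)
<- created
-> countbox.reveal()
<- -66
-> countbox.mirror()
<- 66
-> cabinet.erase(/fluz)
<- ok
-> countbox.times(-72)
<- -4752
-> cabinet.scanf(/nuhob)
<- [befest, flobra/]


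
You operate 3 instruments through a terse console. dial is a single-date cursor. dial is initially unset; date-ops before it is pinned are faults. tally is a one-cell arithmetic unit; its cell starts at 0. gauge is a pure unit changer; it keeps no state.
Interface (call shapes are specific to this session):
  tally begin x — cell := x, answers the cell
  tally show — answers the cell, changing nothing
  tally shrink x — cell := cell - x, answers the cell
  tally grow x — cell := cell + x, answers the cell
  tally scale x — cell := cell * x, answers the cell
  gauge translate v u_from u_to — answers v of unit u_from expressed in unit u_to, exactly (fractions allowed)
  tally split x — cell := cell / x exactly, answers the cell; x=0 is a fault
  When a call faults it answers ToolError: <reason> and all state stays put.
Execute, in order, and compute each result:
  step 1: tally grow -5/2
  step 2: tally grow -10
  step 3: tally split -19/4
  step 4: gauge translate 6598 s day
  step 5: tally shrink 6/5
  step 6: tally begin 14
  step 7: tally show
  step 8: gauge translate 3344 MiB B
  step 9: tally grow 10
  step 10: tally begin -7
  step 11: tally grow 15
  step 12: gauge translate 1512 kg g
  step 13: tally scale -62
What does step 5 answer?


Answer: 136/95

Derivation:
Step: tally grow[-5/2]
Result: -5/2
Step: tally grow[-10]
Result: -25/2
Step: tally split[-19/4]
Result: 50/19
Step: gauge translate[6598; s; day]
Result: 3299/43200
Step: tally shrink[6/5]
Result: 136/95
Step: tally begin[14]
Result: 14
Step: tally show[]
Result: 14
Step: gauge translate[3344; MiB; B]
Result: 3506438144
Step: tally grow[10]
Result: 24
Step: tally begin[-7]
Result: -7
Step: tally grow[15]
Result: 8
Step: gauge translate[1512; kg; g]
Result: 1512000
Step: tally scale[-62]
Result: -496


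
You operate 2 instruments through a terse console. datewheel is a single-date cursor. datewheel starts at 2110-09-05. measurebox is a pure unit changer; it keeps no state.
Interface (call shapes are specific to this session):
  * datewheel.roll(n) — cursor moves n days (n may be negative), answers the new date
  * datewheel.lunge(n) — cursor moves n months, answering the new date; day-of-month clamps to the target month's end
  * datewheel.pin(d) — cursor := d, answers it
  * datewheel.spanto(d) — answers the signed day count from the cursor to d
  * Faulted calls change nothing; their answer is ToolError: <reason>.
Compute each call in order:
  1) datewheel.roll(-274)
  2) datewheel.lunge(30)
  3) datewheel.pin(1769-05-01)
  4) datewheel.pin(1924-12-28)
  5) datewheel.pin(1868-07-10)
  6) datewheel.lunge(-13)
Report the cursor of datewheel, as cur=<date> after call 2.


CALL datewheel.roll[n=-274]
RET  2109-12-05
CALL datewheel.lunge[n=30]
RET  2112-06-05
CALL datewheel.pin[d=1769-05-01]
RET  1769-05-01
CALL datewheel.pin[d=1924-12-28]
RET  1924-12-28
CALL datewheel.pin[d=1868-07-10]
RET  1868-07-10
CALL datewheel.lunge[n=-13]
RET  1867-06-10

Answer: cur=2112-06-05


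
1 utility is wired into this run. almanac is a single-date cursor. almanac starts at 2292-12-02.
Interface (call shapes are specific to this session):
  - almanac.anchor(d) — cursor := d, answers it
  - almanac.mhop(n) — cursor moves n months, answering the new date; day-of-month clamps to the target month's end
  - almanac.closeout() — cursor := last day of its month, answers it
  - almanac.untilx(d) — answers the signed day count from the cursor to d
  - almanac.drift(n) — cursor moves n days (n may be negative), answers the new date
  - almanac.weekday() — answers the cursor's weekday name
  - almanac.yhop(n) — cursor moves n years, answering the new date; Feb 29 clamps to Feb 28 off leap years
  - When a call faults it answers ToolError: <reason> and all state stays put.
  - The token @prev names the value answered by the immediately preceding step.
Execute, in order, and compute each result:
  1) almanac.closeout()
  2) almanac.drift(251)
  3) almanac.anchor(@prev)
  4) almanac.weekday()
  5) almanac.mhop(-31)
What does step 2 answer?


Answer: 2293-09-08

Derivation:
·→ almanac.closeout()
·← 2292-12-31
·→ almanac.drift(251)
·← 2293-09-08
·→ almanac.anchor(@prev)
·← 2293-09-08
·→ almanac.weekday()
·← Friday
·→ almanac.mhop(-31)
·← 2291-02-08


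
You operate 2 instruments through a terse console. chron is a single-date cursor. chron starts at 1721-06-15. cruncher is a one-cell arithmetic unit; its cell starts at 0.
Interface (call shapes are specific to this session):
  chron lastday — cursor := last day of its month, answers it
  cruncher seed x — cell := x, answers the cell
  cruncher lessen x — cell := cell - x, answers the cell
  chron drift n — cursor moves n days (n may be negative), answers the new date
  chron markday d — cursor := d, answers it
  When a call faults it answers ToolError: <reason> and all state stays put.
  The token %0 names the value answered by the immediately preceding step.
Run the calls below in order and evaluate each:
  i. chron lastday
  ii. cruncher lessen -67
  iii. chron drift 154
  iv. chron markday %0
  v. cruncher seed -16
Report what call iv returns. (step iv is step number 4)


>> chron lastday()
<< 1721-06-30
>> cruncher lessen(x=-67)
<< 67
>> chron drift(n=154)
<< 1721-12-01
>> chron markday(d=%0)
<< 1721-12-01
>> cruncher seed(x=-16)
<< -16

Answer: 1721-12-01


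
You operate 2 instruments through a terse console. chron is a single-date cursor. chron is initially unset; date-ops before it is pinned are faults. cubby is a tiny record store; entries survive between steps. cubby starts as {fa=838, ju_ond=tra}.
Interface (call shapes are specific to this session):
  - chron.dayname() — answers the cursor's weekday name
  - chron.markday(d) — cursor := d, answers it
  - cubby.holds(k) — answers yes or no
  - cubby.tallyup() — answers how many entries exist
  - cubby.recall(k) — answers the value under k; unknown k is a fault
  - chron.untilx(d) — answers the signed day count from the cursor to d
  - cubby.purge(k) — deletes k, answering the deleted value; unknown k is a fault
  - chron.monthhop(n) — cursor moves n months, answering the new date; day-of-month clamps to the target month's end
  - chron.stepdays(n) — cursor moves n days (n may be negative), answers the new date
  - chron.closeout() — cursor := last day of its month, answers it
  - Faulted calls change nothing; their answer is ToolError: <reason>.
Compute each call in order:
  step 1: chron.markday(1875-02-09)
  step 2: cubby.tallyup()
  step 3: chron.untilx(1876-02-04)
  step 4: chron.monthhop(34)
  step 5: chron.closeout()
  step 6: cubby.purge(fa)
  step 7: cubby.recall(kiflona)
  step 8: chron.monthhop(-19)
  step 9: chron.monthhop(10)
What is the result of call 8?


[in] chron.markday d=1875-02-09
:: 1875-02-09
[in] cubby.tallyup
:: 2
[in] chron.untilx d=1876-02-04
:: 360
[in] chron.monthhop n=34
:: 1877-12-09
[in] chron.closeout
:: 1877-12-31
[in] cubby.purge k=fa
:: 838
[in] cubby.recall k=kiflona
:: ToolError: no such key kiflona
[in] chron.monthhop n=-19
:: 1876-05-31
[in] chron.monthhop n=10
:: 1877-03-31

Answer: 1876-05-31


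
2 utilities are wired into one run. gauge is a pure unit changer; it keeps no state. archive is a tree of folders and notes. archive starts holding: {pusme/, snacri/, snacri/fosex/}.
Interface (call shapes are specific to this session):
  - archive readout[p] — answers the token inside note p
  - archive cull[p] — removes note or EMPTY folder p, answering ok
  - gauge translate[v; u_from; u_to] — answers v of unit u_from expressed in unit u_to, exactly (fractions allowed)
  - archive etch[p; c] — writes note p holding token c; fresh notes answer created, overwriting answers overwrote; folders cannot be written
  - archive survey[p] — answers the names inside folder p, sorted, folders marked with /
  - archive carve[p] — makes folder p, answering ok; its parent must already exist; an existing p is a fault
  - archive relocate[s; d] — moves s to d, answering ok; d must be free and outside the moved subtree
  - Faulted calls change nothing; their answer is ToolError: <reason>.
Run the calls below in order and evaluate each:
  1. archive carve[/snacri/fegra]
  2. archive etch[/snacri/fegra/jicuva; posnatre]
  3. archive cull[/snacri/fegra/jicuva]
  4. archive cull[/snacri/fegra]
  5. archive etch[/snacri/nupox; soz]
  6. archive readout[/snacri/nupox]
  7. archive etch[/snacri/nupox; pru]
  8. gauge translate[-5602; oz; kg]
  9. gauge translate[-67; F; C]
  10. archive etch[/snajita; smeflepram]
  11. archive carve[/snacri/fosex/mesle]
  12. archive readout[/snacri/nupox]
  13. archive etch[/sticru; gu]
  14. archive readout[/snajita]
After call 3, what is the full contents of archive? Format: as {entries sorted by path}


;; archive carve(p=/snacri/fegra) ~> ok
;; archive etch(p=/snacri/fegra/jicuva, c=posnatre) ~> created
;; archive cull(p=/snacri/fegra/jicuva) ~> ok
;; archive cull(p=/snacri/fegra) ~> ok
;; archive etch(p=/snacri/nupox, c=soz) ~> created
;; archive readout(p=/snacri/nupox) ~> soz
;; archive etch(p=/snacri/nupox, c=pru) ~> overwrote
;; gauge translate(v=-5602, u_from=oz, u_to=kg) ~> -127051222837/800000000
;; gauge translate(v=-67, u_from=F, u_to=C) ~> -55
;; archive etch(p=/snajita, c=smeflepram) ~> created
;; archive carve(p=/snacri/fosex/mesle) ~> ok
;; archive readout(p=/snacri/nupox) ~> pru
;; archive etch(p=/sticru, c=gu) ~> created
;; archive readout(p=/snajita) ~> smeflepram

Answer: {pusme/, snacri/, snacri/fegra/, snacri/fosex/}


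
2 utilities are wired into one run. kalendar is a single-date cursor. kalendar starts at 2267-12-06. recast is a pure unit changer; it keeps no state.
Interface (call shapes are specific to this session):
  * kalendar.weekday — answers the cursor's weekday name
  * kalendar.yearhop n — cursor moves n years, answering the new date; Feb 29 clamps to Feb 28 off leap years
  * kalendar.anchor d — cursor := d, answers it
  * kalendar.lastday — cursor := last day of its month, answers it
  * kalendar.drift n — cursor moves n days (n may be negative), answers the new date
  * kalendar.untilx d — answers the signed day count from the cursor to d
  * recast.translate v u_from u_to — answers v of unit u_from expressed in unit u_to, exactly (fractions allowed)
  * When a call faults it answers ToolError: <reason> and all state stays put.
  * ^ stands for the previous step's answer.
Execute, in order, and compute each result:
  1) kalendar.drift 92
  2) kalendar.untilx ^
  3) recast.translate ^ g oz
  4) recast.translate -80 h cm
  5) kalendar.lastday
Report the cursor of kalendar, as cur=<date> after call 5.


[in] kalendar.drift n→92
  2268-03-07
[in] kalendar.untilx d→^
  0
[in] recast.translate v→^ u_from→g u_to→oz
  0
[in] recast.translate v→-80 u_from→h u_to→cm
  ToolError: incompatible units
[in] kalendar.lastday
  2268-03-31

Answer: cur=2268-03-31


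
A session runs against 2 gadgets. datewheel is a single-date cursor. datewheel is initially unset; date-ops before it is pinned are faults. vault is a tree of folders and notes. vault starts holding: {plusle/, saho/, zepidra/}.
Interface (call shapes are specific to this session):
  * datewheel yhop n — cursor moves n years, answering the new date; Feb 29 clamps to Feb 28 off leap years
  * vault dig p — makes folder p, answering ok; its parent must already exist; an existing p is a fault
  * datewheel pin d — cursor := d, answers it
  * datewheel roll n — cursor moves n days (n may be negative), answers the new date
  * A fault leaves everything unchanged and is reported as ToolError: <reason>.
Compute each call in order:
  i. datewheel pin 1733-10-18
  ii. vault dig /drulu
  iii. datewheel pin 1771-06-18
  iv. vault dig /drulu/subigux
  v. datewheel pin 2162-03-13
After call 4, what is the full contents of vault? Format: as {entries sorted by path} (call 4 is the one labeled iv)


Answer: {drulu/, drulu/subigux/, plusle/, saho/, zepidra/}

Derivation:
Invoking datewheel pin with 1733-10-18, yielding 1733-10-18.
Now I run vault dig with /drulu, and see ok.
Invoking datewheel pin with 1771-06-18, yielding 1771-06-18.
I call vault dig with /drulu/subigux, yielding ok.
I use datewheel pin with 2162-03-13, and observe 2162-03-13.


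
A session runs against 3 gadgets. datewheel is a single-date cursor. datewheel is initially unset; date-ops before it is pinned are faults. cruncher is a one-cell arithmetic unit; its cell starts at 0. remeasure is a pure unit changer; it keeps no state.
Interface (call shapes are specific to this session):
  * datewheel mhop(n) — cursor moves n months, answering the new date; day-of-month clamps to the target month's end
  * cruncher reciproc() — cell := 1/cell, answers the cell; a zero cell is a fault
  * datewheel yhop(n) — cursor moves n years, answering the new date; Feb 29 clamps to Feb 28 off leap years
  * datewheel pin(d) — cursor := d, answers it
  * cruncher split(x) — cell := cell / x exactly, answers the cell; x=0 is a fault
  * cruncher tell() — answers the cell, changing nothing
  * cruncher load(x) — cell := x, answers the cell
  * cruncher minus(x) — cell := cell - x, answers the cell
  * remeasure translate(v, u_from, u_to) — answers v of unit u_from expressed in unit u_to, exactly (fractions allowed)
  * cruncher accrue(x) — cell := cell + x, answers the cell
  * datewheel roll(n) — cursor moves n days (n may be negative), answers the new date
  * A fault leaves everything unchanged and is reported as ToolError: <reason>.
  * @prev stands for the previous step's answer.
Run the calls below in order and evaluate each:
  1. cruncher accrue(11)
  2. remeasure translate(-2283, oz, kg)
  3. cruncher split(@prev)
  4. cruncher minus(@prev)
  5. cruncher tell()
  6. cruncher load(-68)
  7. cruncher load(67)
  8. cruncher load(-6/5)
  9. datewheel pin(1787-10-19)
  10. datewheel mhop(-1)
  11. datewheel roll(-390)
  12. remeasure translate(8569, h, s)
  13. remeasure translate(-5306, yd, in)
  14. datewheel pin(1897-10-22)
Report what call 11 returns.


Answer: 1786-08-25

Derivation:
>> cruncher accrue(11)
<< 11
>> remeasure translate(-2283, oz, kg)
<< -103555138071/1600000000
>> cruncher split(@prev)
<< -1600000000/9414103461
>> cruncher minus(@prev)
<< 0
>> cruncher tell()
<< 0
>> cruncher load(-68)
<< -68
>> cruncher load(67)
<< 67
>> cruncher load(-6/5)
<< -6/5
>> datewheel pin(1787-10-19)
<< 1787-10-19
>> datewheel mhop(-1)
<< 1787-09-19
>> datewheel roll(-390)
<< 1786-08-25
>> remeasure translate(8569, h, s)
<< 30848400
>> remeasure translate(-5306, yd, in)
<< -191016
>> datewheel pin(1897-10-22)
<< 1897-10-22


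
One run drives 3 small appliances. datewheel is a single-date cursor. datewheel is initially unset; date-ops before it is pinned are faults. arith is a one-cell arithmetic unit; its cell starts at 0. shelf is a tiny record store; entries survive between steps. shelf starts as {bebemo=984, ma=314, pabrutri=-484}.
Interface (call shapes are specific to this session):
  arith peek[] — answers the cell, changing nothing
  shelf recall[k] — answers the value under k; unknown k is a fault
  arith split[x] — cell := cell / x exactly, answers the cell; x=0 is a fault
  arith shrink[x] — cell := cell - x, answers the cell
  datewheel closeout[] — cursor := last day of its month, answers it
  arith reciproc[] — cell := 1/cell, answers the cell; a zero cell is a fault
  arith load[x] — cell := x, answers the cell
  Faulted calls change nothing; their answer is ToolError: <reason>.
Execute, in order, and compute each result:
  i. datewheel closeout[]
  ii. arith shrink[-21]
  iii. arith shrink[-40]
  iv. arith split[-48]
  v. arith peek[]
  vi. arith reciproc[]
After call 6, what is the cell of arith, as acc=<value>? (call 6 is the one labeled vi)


Answer: acc=-48/61

Derivation:
I invoke datewheel closeout(), yielding ToolError: no date set.
I call arith shrink on x: -21: 21.
Calling arith shrink on x: -40, and get 61.
I try arith split on x: -48, giving -61/48.
Now I run arith peek(): -61/48.
Using arith reciproc(), and see -48/61.


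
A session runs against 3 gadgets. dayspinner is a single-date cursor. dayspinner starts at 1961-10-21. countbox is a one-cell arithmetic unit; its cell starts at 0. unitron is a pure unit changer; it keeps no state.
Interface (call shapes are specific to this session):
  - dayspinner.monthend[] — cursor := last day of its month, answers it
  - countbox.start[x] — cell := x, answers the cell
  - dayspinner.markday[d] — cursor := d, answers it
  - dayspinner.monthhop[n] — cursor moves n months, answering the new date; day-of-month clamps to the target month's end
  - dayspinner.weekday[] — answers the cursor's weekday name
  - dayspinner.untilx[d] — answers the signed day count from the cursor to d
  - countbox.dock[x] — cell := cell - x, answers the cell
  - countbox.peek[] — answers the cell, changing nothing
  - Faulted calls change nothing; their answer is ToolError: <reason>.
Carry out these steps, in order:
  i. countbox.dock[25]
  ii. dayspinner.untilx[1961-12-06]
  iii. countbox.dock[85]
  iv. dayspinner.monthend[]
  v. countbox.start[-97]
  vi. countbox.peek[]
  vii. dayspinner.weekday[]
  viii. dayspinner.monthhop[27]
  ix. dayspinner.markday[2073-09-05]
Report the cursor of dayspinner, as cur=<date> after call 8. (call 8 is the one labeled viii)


Answer: cur=1964-01-31

Derivation:
Do: countbox.dock[25]
See: -25
Do: dayspinner.untilx[1961-12-06]
See: 46
Do: countbox.dock[85]
See: -110
Do: dayspinner.monthend[]
See: 1961-10-31
Do: countbox.start[-97]
See: -97
Do: countbox.peek[]
See: -97
Do: dayspinner.weekday[]
See: Tuesday
Do: dayspinner.monthhop[27]
See: 1964-01-31
Do: dayspinner.markday[2073-09-05]
See: 2073-09-05


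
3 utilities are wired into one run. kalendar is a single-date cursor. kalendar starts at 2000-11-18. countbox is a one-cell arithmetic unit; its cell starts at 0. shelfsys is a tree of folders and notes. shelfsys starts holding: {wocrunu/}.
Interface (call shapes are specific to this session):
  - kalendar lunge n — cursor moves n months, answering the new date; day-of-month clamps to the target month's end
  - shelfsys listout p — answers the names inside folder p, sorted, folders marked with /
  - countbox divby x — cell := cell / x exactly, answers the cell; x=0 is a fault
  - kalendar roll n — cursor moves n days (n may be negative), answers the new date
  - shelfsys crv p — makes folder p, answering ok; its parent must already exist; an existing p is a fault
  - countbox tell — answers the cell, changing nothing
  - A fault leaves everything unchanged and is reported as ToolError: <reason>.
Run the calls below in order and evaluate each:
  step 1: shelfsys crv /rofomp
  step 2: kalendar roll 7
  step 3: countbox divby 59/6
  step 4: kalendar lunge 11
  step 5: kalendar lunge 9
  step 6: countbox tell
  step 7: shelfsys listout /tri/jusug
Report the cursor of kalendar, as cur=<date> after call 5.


Answer: cur=2002-07-25

Derivation:
→ shelfsys crv(p=/rofomp)
← ok
→ kalendar roll(n=7)
← 2000-11-25
→ countbox divby(x=59/6)
← 0
→ kalendar lunge(n=11)
← 2001-10-25
→ kalendar lunge(n=9)
← 2002-07-25
→ countbox tell()
← 0
→ shelfsys listout(p=/tri/jusug)
← ToolError: not found


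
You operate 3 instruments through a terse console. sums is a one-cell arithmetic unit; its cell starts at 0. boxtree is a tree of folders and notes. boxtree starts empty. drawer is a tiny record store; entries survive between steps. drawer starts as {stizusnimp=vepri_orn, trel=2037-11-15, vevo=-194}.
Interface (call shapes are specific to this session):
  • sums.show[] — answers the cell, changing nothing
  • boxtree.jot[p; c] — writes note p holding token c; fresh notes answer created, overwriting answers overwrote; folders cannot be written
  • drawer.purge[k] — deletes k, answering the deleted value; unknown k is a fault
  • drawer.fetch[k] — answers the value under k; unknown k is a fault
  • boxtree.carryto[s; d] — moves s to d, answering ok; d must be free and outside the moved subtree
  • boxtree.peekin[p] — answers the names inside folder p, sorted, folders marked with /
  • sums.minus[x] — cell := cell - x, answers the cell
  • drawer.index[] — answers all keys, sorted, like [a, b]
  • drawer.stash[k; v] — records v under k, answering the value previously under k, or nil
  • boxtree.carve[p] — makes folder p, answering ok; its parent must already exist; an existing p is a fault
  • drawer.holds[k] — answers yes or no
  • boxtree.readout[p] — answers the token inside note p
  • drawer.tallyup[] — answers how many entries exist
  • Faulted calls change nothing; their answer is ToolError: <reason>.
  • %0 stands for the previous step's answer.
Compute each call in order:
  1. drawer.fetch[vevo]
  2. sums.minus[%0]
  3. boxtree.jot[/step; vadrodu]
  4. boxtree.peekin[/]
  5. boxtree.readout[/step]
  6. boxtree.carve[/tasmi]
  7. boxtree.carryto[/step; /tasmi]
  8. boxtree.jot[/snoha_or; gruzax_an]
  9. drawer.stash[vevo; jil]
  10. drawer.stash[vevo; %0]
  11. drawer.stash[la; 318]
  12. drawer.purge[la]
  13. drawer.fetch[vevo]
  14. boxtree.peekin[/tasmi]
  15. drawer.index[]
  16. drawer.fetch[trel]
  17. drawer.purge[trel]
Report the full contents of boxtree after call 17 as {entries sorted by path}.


Step: fetch[k: vevo]
Result: -194
Step: minus[x: %0]
Result: 194
Step: jot[p: /step; c: vadrodu]
Result: created
Step: peekin[p: /]
Result: [step]
Step: readout[p: /step]
Result: vadrodu
Step: carve[p: /tasmi]
Result: ok
Step: carryto[s: /step; d: /tasmi]
Result: ToolError: exists
Step: jot[p: /snoha_or; c: gruzax_an]
Result: created
Step: stash[k: vevo; v: jil]
Result: -194
Step: stash[k: vevo; v: %0]
Result: jil
Step: stash[k: la; v: 318]
Result: nil
Step: purge[k: la]
Result: 318
Step: fetch[k: vevo]
Result: -194
Step: peekin[p: /tasmi]
Result: []
Step: index[]
Result: [stizusnimp, trel, vevo]
Step: fetch[k: trel]
Result: 2037-11-15
Step: purge[k: trel]
Result: 2037-11-15

Answer: {snoha_or=gruzax_an, step=vadrodu, tasmi/}


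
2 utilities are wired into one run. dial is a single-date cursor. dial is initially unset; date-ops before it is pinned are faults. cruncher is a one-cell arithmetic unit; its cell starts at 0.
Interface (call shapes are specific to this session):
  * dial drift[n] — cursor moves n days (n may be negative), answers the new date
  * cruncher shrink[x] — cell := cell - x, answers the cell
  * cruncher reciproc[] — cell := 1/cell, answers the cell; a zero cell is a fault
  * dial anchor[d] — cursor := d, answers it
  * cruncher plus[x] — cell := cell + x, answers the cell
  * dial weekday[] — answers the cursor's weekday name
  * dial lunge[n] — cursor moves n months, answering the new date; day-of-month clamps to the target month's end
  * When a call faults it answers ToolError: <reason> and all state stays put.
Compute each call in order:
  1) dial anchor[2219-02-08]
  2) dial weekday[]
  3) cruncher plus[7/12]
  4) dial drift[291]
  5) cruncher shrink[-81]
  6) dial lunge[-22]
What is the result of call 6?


Answer: 2218-01-26

Derivation:
Step: dial anchor[d→2219-02-08]
Result: 2219-02-08
Step: dial weekday[]
Result: Monday
Step: cruncher plus[x→7/12]
Result: 7/12
Step: dial drift[n→291]
Result: 2219-11-26
Step: cruncher shrink[x→-81]
Result: 979/12
Step: dial lunge[n→-22]
Result: 2218-01-26


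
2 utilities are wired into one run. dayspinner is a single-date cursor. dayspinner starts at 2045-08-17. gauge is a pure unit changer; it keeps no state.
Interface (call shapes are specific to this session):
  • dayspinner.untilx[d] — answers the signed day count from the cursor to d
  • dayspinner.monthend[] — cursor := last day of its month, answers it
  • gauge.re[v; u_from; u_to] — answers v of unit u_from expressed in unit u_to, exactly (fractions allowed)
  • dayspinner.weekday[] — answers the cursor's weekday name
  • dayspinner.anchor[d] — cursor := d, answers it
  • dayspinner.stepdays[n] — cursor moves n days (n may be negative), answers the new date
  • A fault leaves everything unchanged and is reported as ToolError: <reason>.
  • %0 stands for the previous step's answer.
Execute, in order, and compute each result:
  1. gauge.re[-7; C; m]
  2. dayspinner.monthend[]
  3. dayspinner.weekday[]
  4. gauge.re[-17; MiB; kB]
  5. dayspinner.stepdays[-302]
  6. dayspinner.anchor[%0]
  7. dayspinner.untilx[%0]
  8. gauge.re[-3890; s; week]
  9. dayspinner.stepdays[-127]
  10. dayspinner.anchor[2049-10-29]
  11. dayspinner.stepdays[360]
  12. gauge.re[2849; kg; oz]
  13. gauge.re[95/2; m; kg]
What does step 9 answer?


-- gauge.re(v→-7, u_from→C, u_to→m) ~> ToolError: incompatible units
-- dayspinner.monthend() ~> 2045-08-31
-- dayspinner.weekday() ~> Thursday
-- gauge.re(v→-17, u_from→MiB, u_to→kB) ~> -2228224/125
-- dayspinner.stepdays(n→-302) ~> 2044-11-02
-- dayspinner.anchor(d→%0) ~> 2044-11-02
-- dayspinner.untilx(d→%0) ~> 0
-- gauge.re(v→-3890, u_from→s, u_to→week) ~> -389/60480
-- dayspinner.stepdays(n→-127) ~> 2044-06-28
-- dayspinner.anchor(d→2049-10-29) ~> 2049-10-29
-- dayspinner.stepdays(n→360) ~> 2050-10-24
-- gauge.re(v→2849, u_from→kg, u_to→oz) ~> 59200000000/589081
-- gauge.re(v→95/2, u_from→m, u_to→kg) ~> ToolError: incompatible units

Answer: 2044-06-28


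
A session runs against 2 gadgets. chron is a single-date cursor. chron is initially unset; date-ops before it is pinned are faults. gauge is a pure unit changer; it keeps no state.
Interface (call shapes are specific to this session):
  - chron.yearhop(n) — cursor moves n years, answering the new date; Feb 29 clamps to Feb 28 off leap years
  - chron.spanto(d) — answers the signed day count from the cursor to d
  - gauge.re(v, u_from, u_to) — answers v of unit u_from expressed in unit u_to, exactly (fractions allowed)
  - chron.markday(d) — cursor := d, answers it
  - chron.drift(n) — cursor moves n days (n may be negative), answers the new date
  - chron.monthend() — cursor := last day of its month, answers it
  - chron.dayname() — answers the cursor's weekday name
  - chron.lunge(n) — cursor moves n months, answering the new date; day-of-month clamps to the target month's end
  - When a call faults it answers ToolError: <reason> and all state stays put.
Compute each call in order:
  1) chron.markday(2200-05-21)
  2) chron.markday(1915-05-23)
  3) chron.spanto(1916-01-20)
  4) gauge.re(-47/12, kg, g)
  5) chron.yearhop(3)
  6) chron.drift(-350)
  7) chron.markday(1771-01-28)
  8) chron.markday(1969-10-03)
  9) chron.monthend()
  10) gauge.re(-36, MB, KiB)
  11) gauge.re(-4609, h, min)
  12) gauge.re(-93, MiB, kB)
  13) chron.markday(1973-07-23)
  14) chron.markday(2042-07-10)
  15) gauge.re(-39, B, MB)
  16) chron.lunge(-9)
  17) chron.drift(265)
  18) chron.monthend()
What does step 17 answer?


// 1. chron.markday(d='2200-05-21') => 2200-05-21
// 2. chron.markday(d='1915-05-23') => 1915-05-23
// 3. chron.spanto(d='1916-01-20') => 242
// 4. gauge.re(v='-47/12', u_from='kg', u_to='g') => -11750/3
// 5. chron.yearhop(n='3') => 1918-05-23
// 6. chron.drift(n='-350') => 1917-06-07
// 7. chron.markday(d='1771-01-28') => 1771-01-28
// 8. chron.markday(d='1969-10-03') => 1969-10-03
// 9. chron.monthend() => 1969-10-31
// 10. gauge.re(v='-36', u_from='MB', u_to='KiB') => -140625/4
// 11. gauge.re(v='-4609', u_from='h', u_to='min') => -276540
// 12. gauge.re(v='-93', u_from='MiB', u_to='kB') => -12189696/125
// 13. chron.markday(d='1973-07-23') => 1973-07-23
// 14. chron.markday(d='2042-07-10') => 2042-07-10
// 15. gauge.re(v='-39', u_from='B', u_to='MB') => -39/1000000
// 16. chron.lunge(n='-9') => 2041-10-10
// 17. chron.drift(n='265') => 2042-07-02
// 18. chron.monthend() => 2042-07-31

Answer: 2042-07-02


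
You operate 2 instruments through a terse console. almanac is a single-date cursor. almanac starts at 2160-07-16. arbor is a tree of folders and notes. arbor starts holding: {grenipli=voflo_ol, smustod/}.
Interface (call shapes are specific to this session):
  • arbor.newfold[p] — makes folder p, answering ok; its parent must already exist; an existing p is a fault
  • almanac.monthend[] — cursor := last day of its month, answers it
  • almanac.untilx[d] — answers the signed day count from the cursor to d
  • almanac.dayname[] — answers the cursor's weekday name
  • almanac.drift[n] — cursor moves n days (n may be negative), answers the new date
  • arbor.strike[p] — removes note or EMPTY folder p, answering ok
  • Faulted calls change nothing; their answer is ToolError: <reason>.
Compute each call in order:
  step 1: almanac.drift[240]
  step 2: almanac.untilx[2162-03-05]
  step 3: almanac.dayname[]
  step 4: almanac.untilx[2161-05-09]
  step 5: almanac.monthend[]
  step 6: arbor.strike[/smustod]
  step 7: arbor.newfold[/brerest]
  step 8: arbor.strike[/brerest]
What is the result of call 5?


Answer: 2161-03-31

Derivation:
>> drift(n=240)
<< 2161-03-13
>> untilx(d=2162-03-05)
<< 357
>> dayname()
<< Friday
>> untilx(d=2161-05-09)
<< 57
>> monthend()
<< 2161-03-31
>> strike(p=/smustod)
<< ok
>> newfold(p=/brerest)
<< ok
>> strike(p=/brerest)
<< ok


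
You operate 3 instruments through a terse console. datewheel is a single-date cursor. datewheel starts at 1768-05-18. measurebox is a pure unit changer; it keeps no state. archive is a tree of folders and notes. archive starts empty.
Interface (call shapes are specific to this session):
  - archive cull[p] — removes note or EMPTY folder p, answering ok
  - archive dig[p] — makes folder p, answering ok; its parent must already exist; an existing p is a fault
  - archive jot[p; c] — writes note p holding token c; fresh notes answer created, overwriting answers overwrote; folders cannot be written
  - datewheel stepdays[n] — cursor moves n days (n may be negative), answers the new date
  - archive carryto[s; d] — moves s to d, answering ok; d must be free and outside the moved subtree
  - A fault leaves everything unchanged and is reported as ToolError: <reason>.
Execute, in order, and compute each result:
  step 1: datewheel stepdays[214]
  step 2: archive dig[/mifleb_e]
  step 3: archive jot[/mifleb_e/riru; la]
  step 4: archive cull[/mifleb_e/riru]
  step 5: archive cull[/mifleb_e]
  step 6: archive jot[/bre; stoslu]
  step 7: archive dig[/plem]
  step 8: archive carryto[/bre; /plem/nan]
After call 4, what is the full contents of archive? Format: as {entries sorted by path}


Answer: {mifleb_e/}

Derivation:
% 1. datewheel stepdays(n: 214) -> 1768-12-18
% 2. archive dig(p: /mifleb_e) -> ok
% 3. archive jot(p: /mifleb_e/riru, c: la) -> created
% 4. archive cull(p: /mifleb_e/riru) -> ok
% 5. archive cull(p: /mifleb_e) -> ok
% 6. archive jot(p: /bre, c: stoslu) -> created
% 7. archive dig(p: /plem) -> ok
% 8. archive carryto(s: /bre, d: /plem/nan) -> ok


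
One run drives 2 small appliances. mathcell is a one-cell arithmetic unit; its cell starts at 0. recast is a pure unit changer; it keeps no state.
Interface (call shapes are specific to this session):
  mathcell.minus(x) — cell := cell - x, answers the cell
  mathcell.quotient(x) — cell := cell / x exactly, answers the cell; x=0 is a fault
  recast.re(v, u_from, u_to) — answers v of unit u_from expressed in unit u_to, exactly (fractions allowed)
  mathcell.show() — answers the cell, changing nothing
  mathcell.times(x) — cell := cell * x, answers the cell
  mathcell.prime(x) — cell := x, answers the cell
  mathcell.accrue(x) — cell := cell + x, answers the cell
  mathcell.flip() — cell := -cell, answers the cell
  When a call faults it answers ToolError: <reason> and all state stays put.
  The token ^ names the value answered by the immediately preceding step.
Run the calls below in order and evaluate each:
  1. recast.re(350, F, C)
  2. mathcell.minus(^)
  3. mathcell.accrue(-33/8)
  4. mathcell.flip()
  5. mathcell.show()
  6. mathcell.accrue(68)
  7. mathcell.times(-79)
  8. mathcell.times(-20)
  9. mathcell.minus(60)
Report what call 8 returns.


Answer: 2358545/6

Derivation:
Do: recast.re[350; F; C]
See: 530/3
Do: mathcell.minus[^]
See: -530/3
Do: mathcell.accrue[-33/8]
See: -4339/24
Do: mathcell.flip[]
See: 4339/24
Do: mathcell.show[]
See: 4339/24
Do: mathcell.accrue[68]
See: 5971/24
Do: mathcell.times[-79]
See: -471709/24
Do: mathcell.times[-20]
See: 2358545/6
Do: mathcell.minus[60]
See: 2358185/6
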